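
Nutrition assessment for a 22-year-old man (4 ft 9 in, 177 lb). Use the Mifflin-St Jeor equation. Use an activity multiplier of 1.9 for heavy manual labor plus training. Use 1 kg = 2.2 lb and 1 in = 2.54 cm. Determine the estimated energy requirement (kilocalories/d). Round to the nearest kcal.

3048 kilocalories/d

Convert to metric: weight = 177 ÷ 2.2 = 80.4545 kg; height = (4×12 + 9) × 2.54 = 57 × 2.54 = 144.78 cm.
Mifflin-St Jeor (male): BMR = 10(80.4545) + 6.25(144.78) − 5(22) + 5 = 804.5455 + 904.875 − 110 + 5 = 1604.4205 kcal/day.
TEE = BMR × activity factor = 1604.4205 × 1.9 = 3048.3989 kcal/day.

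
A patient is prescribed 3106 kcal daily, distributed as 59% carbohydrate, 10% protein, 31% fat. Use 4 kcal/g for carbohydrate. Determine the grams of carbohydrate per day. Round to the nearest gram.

Carbohydrate energy = 59% × 3106 = 1832.54 kcal.
At 4 kcal/g: 1832.54 ÷ 4 = 458.135 g.

458 g/day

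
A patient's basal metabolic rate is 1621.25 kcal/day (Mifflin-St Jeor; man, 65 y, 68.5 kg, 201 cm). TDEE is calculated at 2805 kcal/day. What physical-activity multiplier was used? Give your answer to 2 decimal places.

1.73

Activity factor = TEE ÷ BMR = 2805 ÷ 1621.25 = 1.73.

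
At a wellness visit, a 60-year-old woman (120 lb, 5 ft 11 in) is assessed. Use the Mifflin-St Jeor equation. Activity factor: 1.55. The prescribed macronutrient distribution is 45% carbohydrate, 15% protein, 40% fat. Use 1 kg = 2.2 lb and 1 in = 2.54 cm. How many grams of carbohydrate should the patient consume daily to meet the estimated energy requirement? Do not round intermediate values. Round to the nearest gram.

211 g/day

Convert to metric: weight = 120 ÷ 2.2 = 54.5455 kg; height = (5×12 + 11) × 2.54 = 71 × 2.54 = 180.34 cm.
Mifflin-St Jeor (female): BMR = 10(54.5455) + 6.25(180.34) − 5(60) − 161 = 545.4545 + 1127.125 − 300 − 161 = 1211.5795 kcal/day.
TEE = 1211.5795 × 1.55 = 1877.9483 kcal/day.
Carbohydrate energy = 45% × 1877.9483 = 845.0767 kcal.
Carbohydrate = 845.0767 ÷ 4 kcal/g = 211.2692 g.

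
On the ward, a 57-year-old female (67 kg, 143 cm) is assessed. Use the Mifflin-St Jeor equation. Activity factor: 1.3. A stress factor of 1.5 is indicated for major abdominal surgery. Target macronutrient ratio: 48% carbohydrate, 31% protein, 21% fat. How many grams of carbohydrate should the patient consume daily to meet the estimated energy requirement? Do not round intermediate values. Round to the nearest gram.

Mifflin-St Jeor (female): BMR = 10(67) + 6.25(143) − 5(57) − 161 = 670 + 893.75 − 285 − 161 = 1117.75 kcal/day.
TEE = 1117.75 × 1.3 = 1453.075 kcal/day.
With stress factor 1.5: 1453.075 × 1.5 = 2179.6125 kcal/day.
Carbohydrate energy = 48% × 2179.6125 = 1046.214 kcal.
Carbohydrate = 1046.214 ÷ 4 kcal/g = 261.5535 g.

262 g/day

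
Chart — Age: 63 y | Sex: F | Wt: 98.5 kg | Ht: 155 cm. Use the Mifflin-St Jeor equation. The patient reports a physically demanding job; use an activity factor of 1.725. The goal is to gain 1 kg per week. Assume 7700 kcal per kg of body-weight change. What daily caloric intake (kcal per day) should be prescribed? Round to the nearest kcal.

Mifflin-St Jeor (female): BMR = 10(98.5) + 6.25(155) − 5(63) − 161 = 985 + 968.75 − 315 − 161 = 1477.75 kcal/day.
TEE = 1477.75 × 1.725 = 2549.1188 kcal/day.
Required daily surplus = 1 × 7700 ÷ 7 = 1100 kcal/day.
Target intake = 2549.1188 + 1100 = 3649.1188 kcal/day.

3649 kcal per day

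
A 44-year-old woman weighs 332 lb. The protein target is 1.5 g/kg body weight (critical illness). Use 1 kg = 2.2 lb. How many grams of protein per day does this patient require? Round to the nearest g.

226 g/day

Weight in kg = 332 ÷ 2.2 = 150.9091 kg.
Protein = 1.5 g/kg × 150.9091 kg = 226.3636 g/day.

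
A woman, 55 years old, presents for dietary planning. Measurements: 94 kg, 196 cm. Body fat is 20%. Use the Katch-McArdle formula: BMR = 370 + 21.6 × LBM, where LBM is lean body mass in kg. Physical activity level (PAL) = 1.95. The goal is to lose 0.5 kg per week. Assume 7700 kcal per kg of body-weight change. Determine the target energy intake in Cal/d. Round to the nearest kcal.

3339 Cal/d

LBM = 94 × (1 − 0.2) = 75.2 kg. Katch-McArdle: BMR = 370 + 21.6 × 75.2 = 1994.32 kcal/day.
TEE = 1994.32 × 1.95 = 3888.924 kcal/day.
Required daily deficit = 0.5 × 7700 ÷ 7 = 550 kcal/day.
Target intake = 3888.924 − 550 = 3338.924 kcal/day.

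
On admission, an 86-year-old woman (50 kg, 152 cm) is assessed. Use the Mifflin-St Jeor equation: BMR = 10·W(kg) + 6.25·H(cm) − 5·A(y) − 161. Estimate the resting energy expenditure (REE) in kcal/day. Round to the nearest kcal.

Mifflin-St Jeor (female): BMR = 10(50) + 6.25(152) − 5(86) − 161 = 500 + 950 − 430 − 161 = 859 kcal/day.

859 kcal/day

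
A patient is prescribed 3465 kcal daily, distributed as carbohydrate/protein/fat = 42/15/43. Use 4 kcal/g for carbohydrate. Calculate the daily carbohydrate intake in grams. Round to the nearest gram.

364 g/day

Carbohydrate energy = 42% × 3465 = 1455.3 kcal.
At 4 kcal/g: 1455.3 ÷ 4 = 363.825 g.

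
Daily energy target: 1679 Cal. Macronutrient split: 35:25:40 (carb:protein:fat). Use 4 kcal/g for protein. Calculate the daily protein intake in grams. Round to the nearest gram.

105 g/day

Protein energy = 25% × 1679 = 419.75 kcal.
At 4 kcal/g: 419.75 ÷ 4 = 104.9375 g.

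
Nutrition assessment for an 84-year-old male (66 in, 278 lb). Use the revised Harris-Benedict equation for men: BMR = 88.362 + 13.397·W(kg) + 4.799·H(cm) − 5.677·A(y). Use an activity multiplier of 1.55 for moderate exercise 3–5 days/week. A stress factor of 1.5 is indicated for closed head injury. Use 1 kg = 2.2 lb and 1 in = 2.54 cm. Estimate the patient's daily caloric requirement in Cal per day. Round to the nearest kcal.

Convert to metric: weight = 278 ÷ 2.2 = 126.3636 kg; height = 66 × 2.54 = 167.64 cm.
Harris-Benedict: BMR = 88.362 + 13.397(126.3636) + 4.799(167.64) − 5.677(84) = 2108.892 kcal/day.
TEE = BMR × activity factor = 2108.892 × 1.55 = 3268.7826 kcal/day.
Apply stress factor: 3268.7826 × 1.5 = 4903.1739 kcal/day.

4903 Cal per day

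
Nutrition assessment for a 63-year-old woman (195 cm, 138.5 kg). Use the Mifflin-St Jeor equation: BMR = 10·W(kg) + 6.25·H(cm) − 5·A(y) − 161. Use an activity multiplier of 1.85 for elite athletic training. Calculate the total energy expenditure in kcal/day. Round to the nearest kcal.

Mifflin-St Jeor (female): BMR = 10(138.5) + 6.25(195) − 5(63) − 161 = 1385 + 1218.75 − 315 − 161 = 2127.75 kcal/day.
TEE = BMR × activity factor = 2127.75 × 1.85 = 3936.3375 kcal/day.

3936 kcal/day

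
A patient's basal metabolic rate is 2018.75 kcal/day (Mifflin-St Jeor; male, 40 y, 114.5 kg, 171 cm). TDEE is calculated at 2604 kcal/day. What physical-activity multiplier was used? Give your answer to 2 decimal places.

Activity factor = TEE ÷ BMR = 2604 ÷ 2018.75 = 1.29.

1.29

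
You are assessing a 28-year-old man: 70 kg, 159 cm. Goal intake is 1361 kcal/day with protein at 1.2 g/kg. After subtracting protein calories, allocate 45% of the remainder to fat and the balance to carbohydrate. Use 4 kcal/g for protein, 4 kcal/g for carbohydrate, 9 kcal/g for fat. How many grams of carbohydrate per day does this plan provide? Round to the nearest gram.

Protein = 1.2 × 70 = 84 g → 84 × 4 = 336 kcal.
Non-protein calories = 1361 − 336 = 1025 kcal.
Fat: 45% × 1025 = 461.25 kcal; carbohydrate: 563.75 kcal.
Carbohydrate: 563.75 kcal ÷ 4 kcal/g = 140.9375 g.

141 g/day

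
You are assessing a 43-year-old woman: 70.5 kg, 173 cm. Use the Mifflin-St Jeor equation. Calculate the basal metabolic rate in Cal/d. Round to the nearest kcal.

1410 Cal/d

Mifflin-St Jeor (female): BMR = 10(70.5) + 6.25(173) − 5(43) − 161 = 705 + 1081.25 − 215 − 161 = 1410.25 kcal/day.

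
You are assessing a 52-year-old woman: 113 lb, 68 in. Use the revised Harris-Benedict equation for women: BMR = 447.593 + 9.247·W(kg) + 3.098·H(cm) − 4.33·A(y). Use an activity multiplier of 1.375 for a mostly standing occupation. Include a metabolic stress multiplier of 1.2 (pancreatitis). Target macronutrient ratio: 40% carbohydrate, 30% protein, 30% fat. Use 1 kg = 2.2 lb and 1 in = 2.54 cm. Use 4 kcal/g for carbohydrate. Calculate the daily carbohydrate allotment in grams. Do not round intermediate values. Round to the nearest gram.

Convert to metric: weight = 113 ÷ 2.2 = 51.3636 kg; height = 68 × 2.54 = 172.72 cm.
Harris-Benedict: BMR = 447.593 + 9.247(51.3636) + 3.098(172.72) − 4.33(52) = 1232.4791 kcal/day.
TEE = 1232.4791 × 1.375 = 1694.6588 kcal/day.
With stress factor 1.2: 1694.6588 × 1.2 = 2033.5905 kcal/day.
Carbohydrate energy = 40% × 2033.5905 = 813.4362 kcal.
Carbohydrate = 813.4362 ÷ 4 kcal/g = 203.3591 g.

203 g/day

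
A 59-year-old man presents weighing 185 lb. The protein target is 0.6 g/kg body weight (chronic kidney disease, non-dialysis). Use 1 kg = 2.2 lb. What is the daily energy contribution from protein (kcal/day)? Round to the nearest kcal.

Weight in kg = 185 ÷ 2.2 = 84.0909 kg.
Protein = 0.6 g/kg × 84.0909 kg = 50.4545 g/day.
Protein energy = 50.4545 g × 4 kcal/g = 201.8182 kcal/day.

202 kcal/day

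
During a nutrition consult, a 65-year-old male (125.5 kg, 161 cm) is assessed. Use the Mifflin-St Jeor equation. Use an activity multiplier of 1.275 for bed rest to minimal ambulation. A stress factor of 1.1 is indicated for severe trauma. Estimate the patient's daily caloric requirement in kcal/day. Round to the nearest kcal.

Mifflin-St Jeor (male): BMR = 10(125.5) + 6.25(161) − 5(65) + 5 = 1255 + 1006.25 − 325 + 5 = 1941.25 kcal/day.
TEE = BMR × activity factor = 1941.25 × 1.275 = 2475.0938 kcal/day.
Apply stress factor: 2475.0938 × 1.1 = 2722.6031 kcal/day.

2723 kcal/day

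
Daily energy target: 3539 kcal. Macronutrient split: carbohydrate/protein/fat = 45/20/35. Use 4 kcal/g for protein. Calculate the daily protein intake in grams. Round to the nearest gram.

177 g/day

Protein energy = 20% × 3539 = 707.8 kcal.
At 4 kcal/g: 707.8 ÷ 4 = 176.95 g.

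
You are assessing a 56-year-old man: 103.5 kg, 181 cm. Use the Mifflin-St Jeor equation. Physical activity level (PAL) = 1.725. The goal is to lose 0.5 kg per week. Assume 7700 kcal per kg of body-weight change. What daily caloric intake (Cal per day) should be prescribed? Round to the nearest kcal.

2712 Cal per day

Mifflin-St Jeor (male): BMR = 10(103.5) + 6.25(181) − 5(56) + 5 = 1035 + 1131.25 − 280 + 5 = 1891.25 kcal/day.
TEE = 1891.25 × 1.725 = 3262.4063 kcal/day.
Required daily deficit = 0.5 × 7700 ÷ 7 = 550 kcal/day.
Target intake = 3262.4063 − 550 = 2712.4063 kcal/day.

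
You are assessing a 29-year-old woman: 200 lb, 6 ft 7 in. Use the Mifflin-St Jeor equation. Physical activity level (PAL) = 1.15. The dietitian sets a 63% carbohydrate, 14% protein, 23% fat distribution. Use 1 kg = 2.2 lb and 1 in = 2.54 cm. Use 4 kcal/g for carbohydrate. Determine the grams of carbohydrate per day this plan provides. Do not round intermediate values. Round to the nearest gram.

336 g/day

Convert to metric: weight = 200 ÷ 2.2 = 90.9091 kg; height = (6×12 + 7) × 2.54 = 79 × 2.54 = 200.66 cm.
Mifflin-St Jeor (female): BMR = 10(90.9091) + 6.25(200.66) − 5(29) − 161 = 909.0909 + 1254.125 − 145 − 161 = 1857.2159 kcal/day.
TEE = 1857.2159 × 1.15 = 2135.7983 kcal/day.
Carbohydrate energy = 63% × 2135.7983 = 1345.5529 kcal.
Carbohydrate = 1345.5529 ÷ 4 kcal/g = 336.3882 g.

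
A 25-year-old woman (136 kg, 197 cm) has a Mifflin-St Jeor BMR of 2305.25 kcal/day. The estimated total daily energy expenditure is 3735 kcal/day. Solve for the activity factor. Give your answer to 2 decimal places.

1.62

Activity factor = TEE ÷ BMR = 3735 ÷ 2305.25 = 1.62.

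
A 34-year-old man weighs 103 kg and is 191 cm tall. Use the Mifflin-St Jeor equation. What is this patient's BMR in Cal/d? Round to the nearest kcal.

2059 Cal/d

Mifflin-St Jeor (male): BMR = 10(103) + 6.25(191) − 5(34) + 5 = 1030 + 1193.75 − 170 + 5 = 2058.75 kcal/day.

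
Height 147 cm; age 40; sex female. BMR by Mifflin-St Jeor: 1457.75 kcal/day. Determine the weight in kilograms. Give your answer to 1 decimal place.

1457.75 = 10·W + 6.25(147) − 5(40) − 161
10·W = 1457.75 − 557.75 = 900, so W = 90 kg.

90.0 kg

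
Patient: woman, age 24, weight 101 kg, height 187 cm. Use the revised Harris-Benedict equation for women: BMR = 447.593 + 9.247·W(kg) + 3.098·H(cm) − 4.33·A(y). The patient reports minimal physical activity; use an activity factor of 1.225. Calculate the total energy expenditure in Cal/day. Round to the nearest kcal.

Harris-Benedict: BMR = 447.593 + 9.247(101) + 3.098(187) − 4.33(24) = 1856.946 kcal/day.
TEE = BMR × activity factor = 1856.946 × 1.225 = 2274.7589 kcal/day.

2275 Cal/day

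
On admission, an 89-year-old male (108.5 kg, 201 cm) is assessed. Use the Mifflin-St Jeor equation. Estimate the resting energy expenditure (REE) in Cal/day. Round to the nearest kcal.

1901 Cal/day

Mifflin-St Jeor (male): BMR = 10(108.5) + 6.25(201) − 5(89) + 5 = 1085 + 1256.25 − 445 + 5 = 1901.25 kcal/day.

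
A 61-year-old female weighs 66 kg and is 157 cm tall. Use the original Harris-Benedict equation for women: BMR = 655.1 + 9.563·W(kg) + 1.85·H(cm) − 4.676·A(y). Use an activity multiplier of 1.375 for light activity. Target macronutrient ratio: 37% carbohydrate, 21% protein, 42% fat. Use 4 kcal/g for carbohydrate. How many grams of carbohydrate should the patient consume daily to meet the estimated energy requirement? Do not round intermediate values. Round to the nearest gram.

Harris-Benedict: BMR = 655.1 + 9.563(66) + 1.85(157) − 4.676(61) = 1291.472 kcal/day.
TEE = 1291.472 × 1.375 = 1775.774 kcal/day.
Carbohydrate energy = 37% × 1775.774 = 657.0364 kcal.
Carbohydrate = 657.0364 ÷ 4 kcal/g = 164.2591 g.

164 g/day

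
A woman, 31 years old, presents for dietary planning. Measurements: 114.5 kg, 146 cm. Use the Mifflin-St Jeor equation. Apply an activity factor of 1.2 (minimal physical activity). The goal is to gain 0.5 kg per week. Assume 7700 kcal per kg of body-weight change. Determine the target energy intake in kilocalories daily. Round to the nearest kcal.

Mifflin-St Jeor (female): BMR = 10(114.5) + 6.25(146) − 5(31) − 161 = 1145 + 912.5 − 155 − 161 = 1741.5 kcal/day.
TEE = 1741.5 × 1.2 = 2089.8 kcal/day.
Required daily surplus = 0.5 × 7700 ÷ 7 = 550 kcal/day.
Target intake = 2089.8 + 550 = 2639.8 kcal/day.

2640 kilocalories daily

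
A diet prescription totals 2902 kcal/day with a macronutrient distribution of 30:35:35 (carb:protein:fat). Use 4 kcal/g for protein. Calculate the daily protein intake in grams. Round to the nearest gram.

254 g/day

Protein energy = 35% × 2902 = 1015.7 kcal.
At 4 kcal/g: 1015.7 ÷ 4 = 253.925 g.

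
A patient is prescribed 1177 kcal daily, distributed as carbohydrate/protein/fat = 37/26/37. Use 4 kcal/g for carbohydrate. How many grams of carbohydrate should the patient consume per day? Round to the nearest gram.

Carbohydrate energy = 37% × 1177 = 435.49 kcal.
At 4 kcal/g: 435.49 ÷ 4 = 108.8725 g.

109 g/day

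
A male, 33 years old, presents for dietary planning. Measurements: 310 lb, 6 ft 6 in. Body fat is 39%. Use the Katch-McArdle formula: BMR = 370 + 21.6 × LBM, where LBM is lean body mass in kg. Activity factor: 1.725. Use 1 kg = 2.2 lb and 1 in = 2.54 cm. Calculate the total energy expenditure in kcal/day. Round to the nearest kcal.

Convert to metric: weight = 310 ÷ 2.2 = 140.9091 kg; height = (6×12 + 6) × 2.54 = 78 × 2.54 = 198.12 cm.
LBM = 140.9091 × (1 − 0.39) = 85.9545 kg. Katch-McArdle: BMR = 370 + 21.6 × 85.9545 = 2226.6182 kcal/day.
TEE = BMR × activity factor = 2226.6182 × 1.725 = 3840.9164 kcal/day.

3841 kcal/day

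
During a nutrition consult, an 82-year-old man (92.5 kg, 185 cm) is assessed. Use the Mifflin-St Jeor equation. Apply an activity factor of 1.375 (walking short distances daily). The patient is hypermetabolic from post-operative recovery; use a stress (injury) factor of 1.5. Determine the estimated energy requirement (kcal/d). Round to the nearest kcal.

3457 kcal/d

Mifflin-St Jeor (male): BMR = 10(92.5) + 6.25(185) − 5(82) + 5 = 925 + 1156.25 − 410 + 5 = 1676.25 kcal/day.
TEE = BMR × activity factor = 1676.25 × 1.375 = 2304.8438 kcal/day.
Apply stress factor: 2304.8438 × 1.5 = 3457.2656 kcal/day.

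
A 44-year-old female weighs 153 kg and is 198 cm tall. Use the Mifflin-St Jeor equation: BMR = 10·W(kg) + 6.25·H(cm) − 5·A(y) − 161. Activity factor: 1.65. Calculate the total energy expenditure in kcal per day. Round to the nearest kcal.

Mifflin-St Jeor (female): BMR = 10(153) + 6.25(198) − 5(44) − 161 = 1530 + 1237.5 − 220 − 161 = 2386.5 kcal/day.
TEE = BMR × activity factor = 2386.5 × 1.65 = 3937.725 kcal/day.

3938 kcal per day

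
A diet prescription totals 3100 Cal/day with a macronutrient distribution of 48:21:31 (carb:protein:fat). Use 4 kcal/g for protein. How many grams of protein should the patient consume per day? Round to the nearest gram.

Protein energy = 21% × 3100 = 651 kcal.
At 4 kcal/g: 651 ÷ 4 = 162.75 g.

163 g/day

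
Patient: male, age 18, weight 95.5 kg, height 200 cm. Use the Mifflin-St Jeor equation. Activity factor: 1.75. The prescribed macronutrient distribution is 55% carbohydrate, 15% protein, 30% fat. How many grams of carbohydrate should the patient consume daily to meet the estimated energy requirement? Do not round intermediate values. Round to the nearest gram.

510 g/day

Mifflin-St Jeor (male): BMR = 10(95.5) + 6.25(200) − 5(18) + 5 = 955 + 1250 − 90 + 5 = 2120 kcal/day.
TEE = 2120 × 1.75 = 3710 kcal/day.
Carbohydrate energy = 55% × 3710 = 2040.5 kcal.
Carbohydrate = 2040.5 ÷ 4 kcal/g = 510.125 g.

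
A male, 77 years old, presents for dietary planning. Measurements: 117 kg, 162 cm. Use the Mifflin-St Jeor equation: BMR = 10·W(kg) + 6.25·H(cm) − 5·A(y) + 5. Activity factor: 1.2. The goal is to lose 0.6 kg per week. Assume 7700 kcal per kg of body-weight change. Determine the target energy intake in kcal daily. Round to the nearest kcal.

Mifflin-St Jeor (male): BMR = 10(117) + 6.25(162) − 5(77) + 5 = 1170 + 1012.5 − 385 + 5 = 1802.5 kcal/day.
TEE = 1802.5 × 1.2 = 2163 kcal/day.
Required daily deficit = 0.6 × 7700 ÷ 7 = 660 kcal/day.
Target intake = 2163 − 660 = 1503 kcal/day.

1503 kcal daily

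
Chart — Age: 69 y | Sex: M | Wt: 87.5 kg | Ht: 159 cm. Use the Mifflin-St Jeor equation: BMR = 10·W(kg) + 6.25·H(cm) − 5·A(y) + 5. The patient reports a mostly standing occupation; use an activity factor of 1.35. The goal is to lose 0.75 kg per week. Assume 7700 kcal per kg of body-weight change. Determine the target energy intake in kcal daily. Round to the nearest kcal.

Mifflin-St Jeor (male): BMR = 10(87.5) + 6.25(159) − 5(69) + 5 = 875 + 993.75 − 345 + 5 = 1528.75 kcal/day.
TEE = 1528.75 × 1.35 = 2063.8125 kcal/day.
Required daily deficit = 0.75 × 7700 ÷ 7 = 825 kcal/day.
Target intake = 2063.8125 − 825 = 1238.8125 kcal/day.

1239 kcal daily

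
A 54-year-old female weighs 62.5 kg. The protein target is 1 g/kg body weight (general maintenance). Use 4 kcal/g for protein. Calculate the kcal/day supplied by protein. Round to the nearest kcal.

Protein = 1 g/kg × 62.5 kg = 62.5 g/day.
Protein energy = 62.5 g × 4 kcal/g = 250 kcal/day.

250 kcal/day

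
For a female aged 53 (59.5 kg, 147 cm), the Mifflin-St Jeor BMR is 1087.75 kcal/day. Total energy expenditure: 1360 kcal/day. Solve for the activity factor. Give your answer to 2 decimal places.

Activity factor = TEE ÷ BMR = 1360 ÷ 1087.75 = 1.25.

1.25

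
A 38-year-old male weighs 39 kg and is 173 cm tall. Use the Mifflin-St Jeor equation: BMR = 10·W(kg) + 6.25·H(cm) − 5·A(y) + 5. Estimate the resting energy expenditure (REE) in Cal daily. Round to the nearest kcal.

1286 Cal daily

Mifflin-St Jeor (male): BMR = 10(39) + 6.25(173) − 5(38) + 5 = 390 + 1081.25 − 190 + 5 = 1286.25 kcal/day.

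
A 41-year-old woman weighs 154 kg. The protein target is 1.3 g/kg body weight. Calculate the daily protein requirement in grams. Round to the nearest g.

200 g/day

Protein = 1.3 g/kg × 154 kg = 200.2 g/day.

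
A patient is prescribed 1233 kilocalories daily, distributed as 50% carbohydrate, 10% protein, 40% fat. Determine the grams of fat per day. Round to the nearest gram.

55 g/day

Fat energy = 40% × 1233 = 493.2 kcal.
At 9 kcal/g: 493.2 ÷ 9 = 54.8 g.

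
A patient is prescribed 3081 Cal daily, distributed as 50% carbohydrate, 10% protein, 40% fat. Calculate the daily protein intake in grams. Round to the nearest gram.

77 g/day

Protein energy = 10% × 3081 = 308.1 kcal.
At 4 kcal/g: 308.1 ÷ 4 = 77.025 g.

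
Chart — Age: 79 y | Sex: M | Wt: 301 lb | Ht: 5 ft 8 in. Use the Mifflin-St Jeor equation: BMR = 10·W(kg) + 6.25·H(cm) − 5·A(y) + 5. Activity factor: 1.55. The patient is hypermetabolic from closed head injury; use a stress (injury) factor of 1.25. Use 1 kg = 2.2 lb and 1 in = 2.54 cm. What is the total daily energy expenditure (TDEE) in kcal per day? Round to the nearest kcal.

3987 kcal per day

Convert to metric: weight = 301 ÷ 2.2 = 136.8182 kg; height = (5×12 + 8) × 2.54 = 68 × 2.54 = 172.72 cm.
Mifflin-St Jeor (male): BMR = 10(136.8182) + 6.25(172.72) − 5(79) + 5 = 1368.1818 + 1079.5 − 395 + 5 = 2057.6818 kcal/day.
TEE = BMR × activity factor = 2057.6818 × 1.55 = 3189.4068 kcal/day.
Apply stress factor: 3189.4068 × 1.25 = 3986.7585 kcal/day.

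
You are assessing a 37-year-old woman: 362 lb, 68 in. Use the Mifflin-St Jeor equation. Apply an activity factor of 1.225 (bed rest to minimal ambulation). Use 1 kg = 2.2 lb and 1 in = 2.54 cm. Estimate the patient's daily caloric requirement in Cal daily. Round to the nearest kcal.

Convert to metric: weight = 362 ÷ 2.2 = 164.5455 kg; height = 68 × 2.54 = 172.72 cm.
Mifflin-St Jeor (female): BMR = 10(164.5455) + 6.25(172.72) − 5(37) − 161 = 1645.4545 + 1079.5 − 185 − 161 = 2378.9545 kcal/day.
TEE = BMR × activity factor = 2378.9545 × 1.225 = 2914.2193 kcal/day.

2914 Cal daily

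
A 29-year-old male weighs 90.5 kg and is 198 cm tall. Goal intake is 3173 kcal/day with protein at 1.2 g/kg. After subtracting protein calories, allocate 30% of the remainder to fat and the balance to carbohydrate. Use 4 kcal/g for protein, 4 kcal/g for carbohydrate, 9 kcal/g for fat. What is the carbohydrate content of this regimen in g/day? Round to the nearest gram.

Protein = 1.2 × 90.5 = 108.6 g → 108.6 × 4 = 434.4 kcal.
Non-protein calories = 3173 − 434.4 = 2738.6 kcal.
Fat: 30% × 2738.6 = 821.58 kcal; carbohydrate: 1917.02 kcal.
Carbohydrate: 1917.02 kcal ÷ 4 kcal/g = 479.255 g.

479 g/day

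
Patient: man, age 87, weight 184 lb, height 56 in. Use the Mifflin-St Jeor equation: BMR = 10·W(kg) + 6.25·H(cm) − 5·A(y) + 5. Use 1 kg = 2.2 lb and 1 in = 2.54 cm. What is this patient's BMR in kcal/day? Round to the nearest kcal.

1295 kcal/day

Convert to metric: weight = 184 ÷ 2.2 = 83.6364 kg; height = 56 × 2.54 = 142.24 cm.
Mifflin-St Jeor (male): BMR = 10(83.6364) + 6.25(142.24) − 5(87) + 5 = 836.3636 + 889 − 435 + 5 = 1295.3636 kcal/day.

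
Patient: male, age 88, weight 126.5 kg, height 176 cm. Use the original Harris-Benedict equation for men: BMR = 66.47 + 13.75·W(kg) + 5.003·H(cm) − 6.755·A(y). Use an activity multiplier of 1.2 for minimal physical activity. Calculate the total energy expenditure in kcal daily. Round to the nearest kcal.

2510 kcal daily

Harris-Benedict: BMR = 66.47 + 13.75(126.5) + 5.003(176) − 6.755(88) = 2091.933 kcal/day.
TEE = BMR × activity factor = 2091.933 × 1.2 = 2510.3196 kcal/day.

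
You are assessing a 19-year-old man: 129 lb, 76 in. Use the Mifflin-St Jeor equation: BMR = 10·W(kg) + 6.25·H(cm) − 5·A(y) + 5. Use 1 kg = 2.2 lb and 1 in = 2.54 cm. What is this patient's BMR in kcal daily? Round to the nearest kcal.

Convert to metric: weight = 129 ÷ 2.2 = 58.6364 kg; height = 76 × 2.54 = 193.04 cm.
Mifflin-St Jeor (male): BMR = 10(58.6364) + 6.25(193.04) − 5(19) + 5 = 586.3636 + 1206.5 − 95 + 5 = 1702.8636 kcal/day.

1703 kcal daily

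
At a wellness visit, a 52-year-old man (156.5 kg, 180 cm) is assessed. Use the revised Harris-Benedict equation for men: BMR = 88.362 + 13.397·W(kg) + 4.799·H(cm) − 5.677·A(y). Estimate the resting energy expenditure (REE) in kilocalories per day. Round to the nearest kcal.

2754 kilocalories per day

Harris-Benedict: BMR = 88.362 + 13.397(156.5) + 4.799(180) − 5.677(52) = 2753.6085 kcal/day.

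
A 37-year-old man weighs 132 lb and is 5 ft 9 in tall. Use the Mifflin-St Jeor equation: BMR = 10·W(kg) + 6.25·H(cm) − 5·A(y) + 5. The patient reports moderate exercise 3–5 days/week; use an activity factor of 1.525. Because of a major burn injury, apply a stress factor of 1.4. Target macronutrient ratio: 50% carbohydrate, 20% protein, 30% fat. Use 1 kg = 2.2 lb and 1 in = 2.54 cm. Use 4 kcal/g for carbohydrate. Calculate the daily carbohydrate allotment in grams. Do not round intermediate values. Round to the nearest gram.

Convert to metric: weight = 132 ÷ 2.2 = 60 kg; height = (5×12 + 9) × 2.54 = 69 × 2.54 = 175.26 cm.
Mifflin-St Jeor (male): BMR = 10(60) + 6.25(175.26) − 5(37) + 5 = 600 + 1095.375 − 185 + 5 = 1515.375 kcal/day.
TEE = 1515.375 × 1.525 = 2310.9469 kcal/day.
With stress factor 1.4: 2310.9469 × 1.4 = 3235.3256 kcal/day.
Carbohydrate energy = 50% × 3235.3256 = 1617.6628 kcal.
Carbohydrate = 1617.6628 ÷ 4 kcal/g = 404.4157 g.

404 g/day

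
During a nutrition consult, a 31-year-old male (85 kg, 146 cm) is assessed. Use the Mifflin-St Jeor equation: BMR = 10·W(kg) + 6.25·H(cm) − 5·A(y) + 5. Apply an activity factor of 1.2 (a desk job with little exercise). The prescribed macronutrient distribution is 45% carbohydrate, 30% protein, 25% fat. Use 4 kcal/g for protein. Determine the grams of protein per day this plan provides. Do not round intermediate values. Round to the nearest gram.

Mifflin-St Jeor (male): BMR = 10(85) + 6.25(146) − 5(31) + 5 = 850 + 912.5 − 155 + 5 = 1612.5 kcal/day.
TEE = 1612.5 × 1.2 = 1935 kcal/day.
Protein energy = 30% × 1935 = 580.5 kcal.
Protein = 580.5 ÷ 4 kcal/g = 145.125 g.

145 g/day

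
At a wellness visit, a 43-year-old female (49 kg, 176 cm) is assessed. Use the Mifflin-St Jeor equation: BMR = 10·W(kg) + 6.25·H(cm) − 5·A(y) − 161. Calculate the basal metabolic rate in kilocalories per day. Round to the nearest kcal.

Mifflin-St Jeor (female): BMR = 10(49) + 6.25(176) − 5(43) − 161 = 490 + 1100 − 215 − 161 = 1214 kcal/day.

1214 kilocalories per day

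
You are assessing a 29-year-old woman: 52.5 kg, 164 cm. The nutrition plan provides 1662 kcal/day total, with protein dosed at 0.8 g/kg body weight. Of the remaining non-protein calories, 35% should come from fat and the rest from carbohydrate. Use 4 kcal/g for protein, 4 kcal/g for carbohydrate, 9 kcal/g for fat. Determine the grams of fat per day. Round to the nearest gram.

Protein = 0.8 × 52.5 = 42 g → 42 × 4 = 168 kcal.
Non-protein calories = 1662 − 168 = 1494 kcal.
Fat: 35% × 1494 = 522.9 kcal; carbohydrate: 971.1 kcal.
Fat: 522.9 kcal ÷ 9 kcal/g = 58.1 g.

58 g/day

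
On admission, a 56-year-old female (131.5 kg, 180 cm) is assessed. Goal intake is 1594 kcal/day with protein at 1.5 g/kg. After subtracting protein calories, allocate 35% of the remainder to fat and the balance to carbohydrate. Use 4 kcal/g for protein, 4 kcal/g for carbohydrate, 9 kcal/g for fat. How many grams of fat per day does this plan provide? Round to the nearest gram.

Protein = 1.5 × 131.5 = 197.25 g → 197.25 × 4 = 789 kcal.
Non-protein calories = 1594 − 789 = 805 kcal.
Fat: 35% × 805 = 281.75 kcal; carbohydrate: 523.25 kcal.
Fat: 281.75 kcal ÷ 9 kcal/g = 31.3056 g.

31 g/day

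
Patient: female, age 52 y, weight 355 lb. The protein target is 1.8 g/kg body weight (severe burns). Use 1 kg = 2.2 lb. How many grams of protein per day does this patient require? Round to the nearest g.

290 g/day

Weight in kg = 355 ÷ 2.2 = 161.3636 kg.
Protein = 1.8 g/kg × 161.3636 kg = 290.4545 g/day.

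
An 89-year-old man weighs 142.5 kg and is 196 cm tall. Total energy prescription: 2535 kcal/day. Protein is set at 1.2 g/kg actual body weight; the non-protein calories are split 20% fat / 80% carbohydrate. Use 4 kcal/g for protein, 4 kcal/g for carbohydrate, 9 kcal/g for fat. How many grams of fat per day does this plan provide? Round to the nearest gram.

41 g/day

Protein = 1.2 × 142.5 = 171 g → 171 × 4 = 684 kcal.
Non-protein calories = 2535 − 684 = 1851 kcal.
Fat: 20% × 1851 = 370.2 kcal; carbohydrate: 1480.8 kcal.
Fat: 370.2 kcal ÷ 9 kcal/g = 41.1333 g.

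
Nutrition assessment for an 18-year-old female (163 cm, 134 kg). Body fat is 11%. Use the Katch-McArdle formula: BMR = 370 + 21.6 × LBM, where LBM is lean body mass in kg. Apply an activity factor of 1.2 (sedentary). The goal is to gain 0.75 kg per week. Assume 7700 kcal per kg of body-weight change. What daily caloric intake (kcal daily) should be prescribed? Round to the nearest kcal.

LBM = 134 × (1 − 0.11) = 119.26 kg. Katch-McArdle: BMR = 370 + 21.6 × 119.26 = 2946.016 kcal/day.
TEE = 2946.016 × 1.2 = 3535.2192 kcal/day.
Required daily surplus = 0.75 × 7700 ÷ 7 = 825 kcal/day.
Target intake = 3535.2192 + 825 = 4360.2192 kcal/day.

4360 kcal daily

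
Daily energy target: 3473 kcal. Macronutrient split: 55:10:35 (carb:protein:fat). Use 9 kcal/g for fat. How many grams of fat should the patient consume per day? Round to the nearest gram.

Fat energy = 35% × 3473 = 1215.55 kcal.
At 9 kcal/g: 1215.55 ÷ 9 = 135.0611 g.

135 g/day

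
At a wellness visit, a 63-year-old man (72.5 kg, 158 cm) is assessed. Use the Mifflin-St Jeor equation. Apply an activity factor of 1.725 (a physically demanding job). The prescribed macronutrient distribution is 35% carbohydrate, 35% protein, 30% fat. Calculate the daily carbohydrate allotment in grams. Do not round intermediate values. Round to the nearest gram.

212 g/day

Mifflin-St Jeor (male): BMR = 10(72.5) + 6.25(158) − 5(63) + 5 = 725 + 987.5 − 315 + 5 = 1402.5 kcal/day.
TEE = 1402.5 × 1.725 = 2419.3125 kcal/day.
Carbohydrate energy = 35% × 2419.3125 = 846.7594 kcal.
Carbohydrate = 846.7594 ÷ 4 kcal/g = 211.6898 g.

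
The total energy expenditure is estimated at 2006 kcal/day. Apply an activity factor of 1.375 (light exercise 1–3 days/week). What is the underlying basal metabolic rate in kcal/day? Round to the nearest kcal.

BMR = TEE ÷ activity factor = 2006 ÷ 1.375 = 1458.9091 kcal/day.

1459 kcal/day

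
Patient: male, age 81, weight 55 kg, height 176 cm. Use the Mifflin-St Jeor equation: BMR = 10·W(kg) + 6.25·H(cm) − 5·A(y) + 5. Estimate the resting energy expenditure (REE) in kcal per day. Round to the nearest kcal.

1250 kcal per day

Mifflin-St Jeor (male): BMR = 10(55) + 6.25(176) − 5(81) + 5 = 550 + 1100 − 405 + 5 = 1250 kcal/day.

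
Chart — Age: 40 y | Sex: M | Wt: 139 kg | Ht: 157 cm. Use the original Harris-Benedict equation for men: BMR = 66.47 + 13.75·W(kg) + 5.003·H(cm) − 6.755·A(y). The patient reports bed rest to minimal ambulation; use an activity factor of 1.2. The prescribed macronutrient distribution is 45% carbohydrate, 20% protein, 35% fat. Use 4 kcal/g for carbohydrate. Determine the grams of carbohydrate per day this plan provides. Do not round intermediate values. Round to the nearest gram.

337 g/day

Harris-Benedict: BMR = 66.47 + 13.75(139) + 5.003(157) − 6.755(40) = 2492.991 kcal/day.
TEE = 2492.991 × 1.2 = 2991.5892 kcal/day.
Carbohydrate energy = 45% × 2991.5892 = 1346.2151 kcal.
Carbohydrate = 1346.2151 ÷ 4 kcal/g = 336.5538 g.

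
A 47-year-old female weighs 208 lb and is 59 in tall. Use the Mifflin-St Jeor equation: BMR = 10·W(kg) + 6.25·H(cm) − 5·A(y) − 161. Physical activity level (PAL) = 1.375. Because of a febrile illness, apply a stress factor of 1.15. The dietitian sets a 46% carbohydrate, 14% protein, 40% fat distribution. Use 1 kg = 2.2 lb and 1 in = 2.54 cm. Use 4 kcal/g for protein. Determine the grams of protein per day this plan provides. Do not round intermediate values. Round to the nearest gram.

82 g/day

Convert to metric: weight = 208 ÷ 2.2 = 94.5455 kg; height = 59 × 2.54 = 149.86 cm.
Mifflin-St Jeor (female): BMR = 10(94.5455) + 6.25(149.86) − 5(47) − 161 = 945.4545 + 936.625 − 235 − 161 = 1486.0795 kcal/day.
TEE = 1486.0795 × 1.375 = 2043.3594 kcal/day.
With stress factor 1.15: 2043.3594 × 1.15 = 2349.8633 kcal/day.
Protein energy = 14% × 2349.8633 = 328.9809 kcal.
Protein = 328.9809 ÷ 4 kcal/g = 82.2452 g.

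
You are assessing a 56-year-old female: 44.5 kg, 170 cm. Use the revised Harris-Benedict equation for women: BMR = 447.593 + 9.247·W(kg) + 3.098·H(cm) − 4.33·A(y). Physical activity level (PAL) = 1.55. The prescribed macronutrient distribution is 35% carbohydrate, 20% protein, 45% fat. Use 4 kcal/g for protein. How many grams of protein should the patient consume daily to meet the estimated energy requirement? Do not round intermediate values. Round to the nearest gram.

Harris-Benedict: BMR = 447.593 + 9.247(44.5) + 3.098(170) − 4.33(56) = 1143.2645 kcal/day.
TEE = 1143.2645 × 1.55 = 1772.06 kcal/day.
Protein energy = 20% × 1772.06 = 354.412 kcal.
Protein = 354.412 ÷ 4 kcal/g = 88.603 g.

89 g/day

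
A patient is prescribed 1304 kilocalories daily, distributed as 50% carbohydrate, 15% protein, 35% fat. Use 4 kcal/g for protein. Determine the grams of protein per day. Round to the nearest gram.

49 g/day

Protein energy = 15% × 1304 = 195.6 kcal.
At 4 kcal/g: 195.6 ÷ 4 = 48.9 g.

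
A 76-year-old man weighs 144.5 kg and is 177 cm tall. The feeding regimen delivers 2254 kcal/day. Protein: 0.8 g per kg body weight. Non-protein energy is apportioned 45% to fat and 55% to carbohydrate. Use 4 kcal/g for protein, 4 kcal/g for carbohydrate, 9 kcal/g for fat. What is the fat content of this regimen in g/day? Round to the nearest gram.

90 g/day

Protein = 0.8 × 144.5 = 115.6 g → 115.6 × 4 = 462.4 kcal.
Non-protein calories = 2254 − 462.4 = 1791.6 kcal.
Fat: 45% × 1791.6 = 806.22 kcal; carbohydrate: 985.38 kcal.
Fat: 806.22 kcal ÷ 9 kcal/g = 89.58 g.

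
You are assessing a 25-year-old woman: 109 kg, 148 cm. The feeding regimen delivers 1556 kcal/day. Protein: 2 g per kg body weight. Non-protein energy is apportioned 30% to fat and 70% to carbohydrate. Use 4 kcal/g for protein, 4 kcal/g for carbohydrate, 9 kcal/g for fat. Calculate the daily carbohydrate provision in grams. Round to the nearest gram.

120 g/day

Protein = 2 × 109 = 218 g → 218 × 4 = 872 kcal.
Non-protein calories = 1556 − 872 = 684 kcal.
Fat: 30% × 684 = 205.2 kcal; carbohydrate: 478.8 kcal.
Carbohydrate: 478.8 kcal ÷ 4 kcal/g = 119.7 g.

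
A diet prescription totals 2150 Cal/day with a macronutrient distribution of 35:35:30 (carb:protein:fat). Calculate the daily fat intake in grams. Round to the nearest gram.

72 g/day

Fat energy = 30% × 2150 = 645 kcal.
At 9 kcal/g: 645 ÷ 9 = 71.6667 g.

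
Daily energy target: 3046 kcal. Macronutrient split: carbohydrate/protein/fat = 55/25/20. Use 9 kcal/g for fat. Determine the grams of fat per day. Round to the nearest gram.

Fat energy = 20% × 3046 = 609.2 kcal.
At 9 kcal/g: 609.2 ÷ 9 = 67.6889 g.

68 g/day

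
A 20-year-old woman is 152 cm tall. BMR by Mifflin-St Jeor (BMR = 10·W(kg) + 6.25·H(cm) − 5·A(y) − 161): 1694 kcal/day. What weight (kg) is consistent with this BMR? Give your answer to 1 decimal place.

100.5 kg

1694 = 10·W + 6.25(152) − 5(20) − 161
10·W = 1694 − 689 = 1005, so W = 100.5 kg.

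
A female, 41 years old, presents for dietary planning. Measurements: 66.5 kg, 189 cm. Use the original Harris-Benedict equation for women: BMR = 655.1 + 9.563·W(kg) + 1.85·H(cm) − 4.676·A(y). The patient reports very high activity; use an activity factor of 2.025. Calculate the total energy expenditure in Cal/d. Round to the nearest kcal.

2934 Cal/d

Harris-Benedict: BMR = 655.1 + 9.563(66.5) + 1.85(189) − 4.676(41) = 1448.9735 kcal/day.
TEE = BMR × activity factor = 1448.9735 × 2.025 = 2934.1713 kcal/day.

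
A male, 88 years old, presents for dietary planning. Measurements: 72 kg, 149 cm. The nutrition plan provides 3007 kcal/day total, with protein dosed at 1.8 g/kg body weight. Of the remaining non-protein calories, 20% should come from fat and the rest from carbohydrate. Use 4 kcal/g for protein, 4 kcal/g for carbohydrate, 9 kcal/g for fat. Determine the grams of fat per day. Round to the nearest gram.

Protein = 1.8 × 72 = 129.6 g → 129.6 × 4 = 518.4 kcal.
Non-protein calories = 3007 − 518.4 = 2488.6 kcal.
Fat: 20% × 2488.6 = 497.72 kcal; carbohydrate: 1990.88 kcal.
Fat: 497.72 kcal ÷ 9 kcal/g = 55.3022 g.

55 g/day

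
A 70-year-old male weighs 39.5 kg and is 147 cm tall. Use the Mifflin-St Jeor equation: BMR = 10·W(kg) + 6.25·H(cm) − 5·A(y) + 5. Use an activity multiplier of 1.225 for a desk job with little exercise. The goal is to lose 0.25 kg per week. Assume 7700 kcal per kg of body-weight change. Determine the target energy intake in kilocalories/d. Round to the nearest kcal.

Mifflin-St Jeor (male): BMR = 10(39.5) + 6.25(147) − 5(70) + 5 = 395 + 918.75 − 350 + 5 = 968.75 kcal/day.
TEE = 968.75 × 1.225 = 1186.7188 kcal/day.
Required daily deficit = 0.25 × 7700 ÷ 7 = 275 kcal/day.
Target intake = 1186.7188 − 275 = 911.7188 kcal/day.

912 kilocalories/d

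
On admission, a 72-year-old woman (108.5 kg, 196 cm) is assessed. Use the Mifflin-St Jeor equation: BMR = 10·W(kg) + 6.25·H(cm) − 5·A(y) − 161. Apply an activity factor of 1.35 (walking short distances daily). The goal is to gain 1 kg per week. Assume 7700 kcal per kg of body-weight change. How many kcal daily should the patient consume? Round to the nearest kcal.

3515 kcal daily

Mifflin-St Jeor (female): BMR = 10(108.5) + 6.25(196) − 5(72) − 161 = 1085 + 1225 − 360 − 161 = 1789 kcal/day.
TEE = 1789 × 1.35 = 2415.15 kcal/day.
Required daily surplus = 1 × 7700 ÷ 7 = 1100 kcal/day.
Target intake = 2415.15 + 1100 = 3515.15 kcal/day.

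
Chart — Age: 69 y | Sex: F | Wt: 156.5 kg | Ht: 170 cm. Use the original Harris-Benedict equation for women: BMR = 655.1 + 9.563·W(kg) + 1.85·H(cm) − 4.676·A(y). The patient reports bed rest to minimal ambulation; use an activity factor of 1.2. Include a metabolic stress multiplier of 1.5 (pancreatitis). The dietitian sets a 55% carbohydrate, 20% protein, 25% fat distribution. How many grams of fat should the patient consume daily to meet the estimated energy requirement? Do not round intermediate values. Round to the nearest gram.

Harris-Benedict: BMR = 655.1 + 9.563(156.5) + 1.85(170) − 4.676(69) = 2143.5655 kcal/day.
TEE = 2143.5655 × 1.2 = 2572.2786 kcal/day.
With stress factor 1.5: 2572.2786 × 1.5 = 3858.4179 kcal/day.
Fat energy = 25% × 3858.4179 = 964.6045 kcal.
Fat = 964.6045 ÷ 9 kcal/g = 107.1783 g.

107 g/day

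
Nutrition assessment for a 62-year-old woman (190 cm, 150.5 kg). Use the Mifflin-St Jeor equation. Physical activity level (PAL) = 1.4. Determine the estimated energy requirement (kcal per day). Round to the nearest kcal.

Mifflin-St Jeor (female): BMR = 10(150.5) + 6.25(190) − 5(62) − 161 = 1505 + 1187.5 − 310 − 161 = 2221.5 kcal/day.
TEE = BMR × activity factor = 2221.5 × 1.4 = 3110.1 kcal/day.

3110 kcal per day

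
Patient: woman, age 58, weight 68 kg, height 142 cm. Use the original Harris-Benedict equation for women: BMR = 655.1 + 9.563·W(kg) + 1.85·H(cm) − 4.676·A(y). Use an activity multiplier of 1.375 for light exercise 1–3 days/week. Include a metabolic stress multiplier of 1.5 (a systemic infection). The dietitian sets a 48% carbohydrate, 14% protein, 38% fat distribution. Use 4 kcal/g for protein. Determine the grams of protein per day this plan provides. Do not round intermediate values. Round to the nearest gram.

Harris-Benedict: BMR = 655.1 + 9.563(68) + 1.85(142) − 4.676(58) = 1296.876 kcal/day.
TEE = 1296.876 × 1.375 = 1783.2045 kcal/day.
With stress factor 1.5: 1783.2045 × 1.5 = 2674.8068 kcal/day.
Protein energy = 14% × 2674.8068 = 374.4729 kcal.
Protein = 374.4729 ÷ 4 kcal/g = 93.6182 g.

94 g/day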